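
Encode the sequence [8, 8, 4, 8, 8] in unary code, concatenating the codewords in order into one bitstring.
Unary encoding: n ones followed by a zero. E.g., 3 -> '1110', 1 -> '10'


Encode each number as n ones followed by a terminating 0:
  8 -> 111111110 (9 bits)
  8 -> 111111110 (9 bits)
  4 -> 11110 (5 bits)
  8 -> 111111110 (9 bits)
  8 -> 111111110 (9 bits)
Total length = 9 + 9 + 5 + 9 + 9 = 41 bits.

Unary([8, 8, 4, 8, 8]) = 11111111011111111011110111111110111111110 (41 bits)


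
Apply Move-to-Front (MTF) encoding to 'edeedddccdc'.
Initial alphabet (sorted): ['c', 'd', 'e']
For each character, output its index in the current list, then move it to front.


MTF encoding:
'e': index 2 in ['c', 'd', 'e'] -> ['e', 'c', 'd']
'd': index 2 in ['e', 'c', 'd'] -> ['d', 'e', 'c']
'e': index 1 in ['d', 'e', 'c'] -> ['e', 'd', 'c']
'e': index 0 in ['e', 'd', 'c'] -> ['e', 'd', 'c']
'd': index 1 in ['e', 'd', 'c'] -> ['d', 'e', 'c']
'd': index 0 in ['d', 'e', 'c'] -> ['d', 'e', 'c']
'd': index 0 in ['d', 'e', 'c'] -> ['d', 'e', 'c']
'c': index 2 in ['d', 'e', 'c'] -> ['c', 'd', 'e']
'c': index 0 in ['c', 'd', 'e'] -> ['c', 'd', 'e']
'd': index 1 in ['c', 'd', 'e'] -> ['d', 'c', 'e']
'c': index 1 in ['d', 'c', 'e'] -> ['c', 'd', 'e']


Output: [2, 2, 1, 0, 1, 0, 0, 2, 0, 1, 1]


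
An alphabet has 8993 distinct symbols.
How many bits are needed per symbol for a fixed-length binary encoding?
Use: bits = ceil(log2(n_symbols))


log2(8993) = 13.1346
Bracket: 2^13 = 8192 < 8993 <= 2^14 = 16384
So ceil(log2(8993)) = 14

bits = ceil(log2(8993)) = ceil(13.1346) = 14 bits


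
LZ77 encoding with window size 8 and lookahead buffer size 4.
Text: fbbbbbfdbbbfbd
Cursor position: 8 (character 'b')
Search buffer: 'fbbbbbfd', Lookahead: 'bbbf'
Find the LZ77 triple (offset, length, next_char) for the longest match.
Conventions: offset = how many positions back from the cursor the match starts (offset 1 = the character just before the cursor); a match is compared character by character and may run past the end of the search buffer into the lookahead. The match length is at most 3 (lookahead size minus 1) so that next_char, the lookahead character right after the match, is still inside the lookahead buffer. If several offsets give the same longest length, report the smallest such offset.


Try each offset into the search buffer:
  offset=1 (pos 7, char 'd'): match length 0
  offset=2 (pos 6, char 'f'): match length 0
  offset=3 (pos 5, char 'b'): match length 1
  offset=4 (pos 4, char 'b'): match length 2
  offset=5 (pos 3, char 'b'): match length 3
  offset=6 (pos 2, char 'b'): match length 3
  offset=7 (pos 1, char 'b'): match length 3
  offset=8 (pos 0, char 'f'): match length 0
Longest match has length 3, found at offsets 5, 6, 7; take the smallest, offset 5.
next_char = character at position 8 + 3 = 11 -> 'f'

Best match: offset=5, length=3 (matching 'bbb' starting at position 3)
LZ77 triple: (5, 3, 'f')


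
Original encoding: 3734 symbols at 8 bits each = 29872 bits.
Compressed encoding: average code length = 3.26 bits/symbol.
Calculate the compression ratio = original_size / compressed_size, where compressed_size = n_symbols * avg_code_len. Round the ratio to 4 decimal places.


original_size = n_symbols * orig_bits = 3734 * 8 = 29872 bits
compressed_size = n_symbols * avg_code_len = 3734 * 3.26 = 12172.84 bits
ratio = original_size / compressed_size = 29872 / 12172.84 = 2.454

Compression ratio = 2.454


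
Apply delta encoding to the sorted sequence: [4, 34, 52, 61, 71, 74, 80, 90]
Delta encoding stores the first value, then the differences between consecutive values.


First value: 4
Deltas:
  34 - 4 = 30
  52 - 34 = 18
  61 - 52 = 9
  71 - 61 = 10
  74 - 71 = 3
  80 - 74 = 6
  90 - 80 = 10


Delta encoded: [4, 30, 18, 9, 10, 3, 6, 10]


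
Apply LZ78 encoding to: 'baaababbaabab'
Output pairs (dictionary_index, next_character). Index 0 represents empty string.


LZ78 encoding steps:
Dictionary: {0: ''}
Step 1: w='' (idx 0), next='b' -> output (0, 'b'), add 'b' as idx 1
Step 2: w='' (idx 0), next='a' -> output (0, 'a'), add 'a' as idx 2
Step 3: w='a' (idx 2), next='a' -> output (2, 'a'), add 'aa' as idx 3
Step 4: w='b' (idx 1), next='a' -> output (1, 'a'), add 'ba' as idx 4
Step 5: w='b' (idx 1), next='b' -> output (1, 'b'), add 'bb' as idx 5
Step 6: w='aa' (idx 3), next='b' -> output (3, 'b'), add 'aab' as idx 6
Step 7: w='a' (idx 2), next='b' -> output (2, 'b'), add 'ab' as idx 7


Encoded: [(0, 'b'), (0, 'a'), (2, 'a'), (1, 'a'), (1, 'b'), (3, 'b'), (2, 'b')]


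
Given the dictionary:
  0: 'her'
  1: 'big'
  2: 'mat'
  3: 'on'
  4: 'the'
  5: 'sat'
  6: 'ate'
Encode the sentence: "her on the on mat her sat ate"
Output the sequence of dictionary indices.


Look up each word in the dictionary:
  'her' -> 0
  'on' -> 3
  'the' -> 4
  'on' -> 3
  'mat' -> 2
  'her' -> 0
  'sat' -> 5
  'ate' -> 6

Encoded: [0, 3, 4, 3, 2, 0, 5, 6]


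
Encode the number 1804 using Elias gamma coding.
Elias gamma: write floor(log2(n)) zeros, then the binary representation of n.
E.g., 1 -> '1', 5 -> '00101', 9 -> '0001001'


num_bits = floor(log2(1804)) + 1 = 11
leading_zeros = num_bits - 1 = 10
binary(1804) = 11100001100

Elias gamma(1804) = '0000000000' + '11100001100' = 000000000011100001100 (21 bits)


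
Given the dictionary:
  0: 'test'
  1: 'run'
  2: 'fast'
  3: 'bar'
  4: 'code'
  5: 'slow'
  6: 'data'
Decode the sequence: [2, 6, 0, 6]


Look up each index in the dictionary:
  2 -> 'fast'
  6 -> 'data'
  0 -> 'test'
  6 -> 'data'

Decoded: "fast data test data"


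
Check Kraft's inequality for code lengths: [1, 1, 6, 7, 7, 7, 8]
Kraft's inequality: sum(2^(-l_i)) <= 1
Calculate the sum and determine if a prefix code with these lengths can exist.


Sum = 2^(-1) + 2^(-1) + 2^(-6) + 2^(-7) + 2^(-7) + 2^(-7) + 2^(-8)
    = 0.5 + 0.5 + 0.015625 + 0.0078125 + 0.0078125 + 0.0078125 + 0.00390625
    = 267/256 = 1.04296875
Since 1.04296875 > 1, Kraft's inequality is NOT satisfied.
A prefix code with these lengths CANNOT exist.

Kraft sum = 1.04296875. Not satisfied.


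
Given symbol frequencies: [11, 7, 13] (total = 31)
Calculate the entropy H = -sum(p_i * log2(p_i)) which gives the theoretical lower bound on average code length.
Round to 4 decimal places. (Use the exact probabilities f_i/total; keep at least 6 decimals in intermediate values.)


Per-symbol terms -p_i * log2(p_i) with p_i = f_i/31:
  p = 11/31 = 0.354839: log2(p) = -1.494765, -p*log2(p) = 0.530400
  p = 7/31 = 0.225806: log2(p) = -2.146841, -p*log2(p) = 0.484771
  p = 13/31 = 0.419355: log2(p) = -1.253757, -p*log2(p) = 0.525769
H = 0.530400 + 0.484771 + 0.525769 = 1.540940

H = 1.5409 bits/symbol


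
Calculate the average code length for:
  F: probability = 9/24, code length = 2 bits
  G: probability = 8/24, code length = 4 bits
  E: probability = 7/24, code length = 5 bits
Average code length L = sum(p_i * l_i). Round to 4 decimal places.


Weighted contributions p_i * l_i:
  F: (9/24) * 2 = 18/24
  G: (8/24) * 4 = 32/24
  E: (7/24) * 5 = 35/24
Sum = (18 + 32 + 35)/24 = 85/24

L = 85/24 = 3.5417 bits/symbol


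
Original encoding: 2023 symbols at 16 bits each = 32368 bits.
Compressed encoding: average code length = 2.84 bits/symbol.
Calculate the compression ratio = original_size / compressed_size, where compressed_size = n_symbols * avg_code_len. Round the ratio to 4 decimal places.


original_size = n_symbols * orig_bits = 2023 * 16 = 32368 bits
compressed_size = n_symbols * avg_code_len = 2023 * 2.84 = 5745.32 bits
ratio = original_size / compressed_size = 32368 / 5745.32 = 5.6338

Compression ratio = 5.6338


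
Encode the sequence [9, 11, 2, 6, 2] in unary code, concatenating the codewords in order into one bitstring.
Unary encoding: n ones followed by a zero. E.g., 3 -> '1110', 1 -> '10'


Encode each number as n ones followed by a terminating 0:
  9 -> 1111111110 (10 bits)
  11 -> 111111111110 (12 bits)
  2 -> 110 (3 bits)
  6 -> 1111110 (7 bits)
  2 -> 110 (3 bits)
Total length = 10 + 12 + 3 + 7 + 3 = 35 bits.

Unary([9, 11, 2, 6, 2]) = 11111111101111111111101101111110110 (35 bits)


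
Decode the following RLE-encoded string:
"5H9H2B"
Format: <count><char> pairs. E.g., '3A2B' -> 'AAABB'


Expanding each <count><char> pair:
  5H -> 'HHHHH'
  9H -> 'HHHHHHHHH'
  2B -> 'BB'

Decoded = HHHHHHHHHHHHHHBB


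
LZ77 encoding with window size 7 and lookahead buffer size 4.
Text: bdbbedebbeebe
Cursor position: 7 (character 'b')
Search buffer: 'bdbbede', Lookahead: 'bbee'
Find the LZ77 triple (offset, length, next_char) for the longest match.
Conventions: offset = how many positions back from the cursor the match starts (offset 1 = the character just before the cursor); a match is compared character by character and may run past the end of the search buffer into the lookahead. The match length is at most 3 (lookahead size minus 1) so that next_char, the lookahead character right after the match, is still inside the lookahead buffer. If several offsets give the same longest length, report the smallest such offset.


Try each offset into the search buffer:
  offset=1 (pos 6, char 'e'): match length 0
  offset=2 (pos 5, char 'd'): match length 0
  offset=3 (pos 4, char 'e'): match length 0
  offset=4 (pos 3, char 'b'): match length 1
  offset=5 (pos 2, char 'b'): match length 3
  offset=6 (pos 1, char 'd'): match length 0
  offset=7 (pos 0, char 'b'): match length 1
Longest match has length 3 at offset 5.
next_char = character at position 7 + 3 = 10 -> 'e'

Best match: offset=5, length=3 (matching 'bbe' starting at position 2)
LZ77 triple: (5, 3, 'e')


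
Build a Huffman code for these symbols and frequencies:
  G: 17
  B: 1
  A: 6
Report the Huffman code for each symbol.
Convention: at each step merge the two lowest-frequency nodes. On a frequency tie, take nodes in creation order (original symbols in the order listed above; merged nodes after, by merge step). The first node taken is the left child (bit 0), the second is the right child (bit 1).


Huffman tree construction:
Step 1: Merge B(1) + A(6) = 7
Step 2: Merge (B+A)(7) + G(17) = 24
Read each symbol's code off the tree from the root (left child = 0, right child = 1).

Codes:
  G: 1 (length 1)
  B: 00 (length 2)
  A: 01 (length 2)
Average code length: 31/24 = 1.2917 bits/symbol


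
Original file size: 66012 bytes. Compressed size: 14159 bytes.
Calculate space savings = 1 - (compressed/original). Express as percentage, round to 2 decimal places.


ratio = compressed/original = 14159/66012 = 0.214491
savings = 1 - ratio = 1 - 0.214491 = 0.785509
as a percentage: 0.785509 * 100 = 78.55%

Space savings = 1 - 14159/66012 = 78.55%


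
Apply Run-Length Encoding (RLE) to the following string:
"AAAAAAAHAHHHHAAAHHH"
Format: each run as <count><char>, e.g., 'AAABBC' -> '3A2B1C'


Scanning runs left to right:
  i=0: run of 'A' x 7 -> '7A'
  i=7: run of 'H' x 1 -> '1H'
  i=8: run of 'A' x 1 -> '1A'
  i=9: run of 'H' x 4 -> '4H'
  i=13: run of 'A' x 3 -> '3A'
  i=16: run of 'H' x 3 -> '3H'

RLE = 7A1H1A4H3A3H


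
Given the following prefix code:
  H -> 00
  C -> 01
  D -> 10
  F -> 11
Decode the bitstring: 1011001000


Decoding step by step:
Bits 10 -> D
Bits 11 -> F
Bits 00 -> H
Bits 10 -> D
Bits 00 -> H


Decoded message: DFHDH


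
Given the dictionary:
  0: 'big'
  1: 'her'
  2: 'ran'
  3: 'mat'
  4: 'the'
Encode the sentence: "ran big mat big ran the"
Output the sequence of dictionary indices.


Look up each word in the dictionary:
  'ran' -> 2
  'big' -> 0
  'mat' -> 3
  'big' -> 0
  'ran' -> 2
  'the' -> 4

Encoded: [2, 0, 3, 0, 2, 4]


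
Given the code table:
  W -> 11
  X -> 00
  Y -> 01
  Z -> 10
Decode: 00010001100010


Decoding:
00 -> X
01 -> Y
00 -> X
01 -> Y
10 -> Z
00 -> X
10 -> Z


Result: XYXYZXZ


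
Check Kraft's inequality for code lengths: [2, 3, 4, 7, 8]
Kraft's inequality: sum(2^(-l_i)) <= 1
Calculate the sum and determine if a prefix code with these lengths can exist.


Sum = 2^(-2) + 2^(-3) + 2^(-4) + 2^(-7) + 2^(-8)
    = 0.25 + 0.125 + 0.0625 + 0.0078125 + 0.00390625
    = 115/256 = 0.44921875
Since 0.44921875 <= 1, Kraft's inequality IS satisfied.
A prefix code with these lengths CAN exist.

Kraft sum = 0.44921875. Satisfied.


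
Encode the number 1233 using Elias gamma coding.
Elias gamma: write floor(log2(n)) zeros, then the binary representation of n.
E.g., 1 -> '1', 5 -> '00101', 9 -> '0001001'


num_bits = floor(log2(1233)) + 1 = 11
leading_zeros = num_bits - 1 = 10
binary(1233) = 10011010001

Elias gamma(1233) = '0000000000' + '10011010001' = 000000000010011010001 (21 bits)


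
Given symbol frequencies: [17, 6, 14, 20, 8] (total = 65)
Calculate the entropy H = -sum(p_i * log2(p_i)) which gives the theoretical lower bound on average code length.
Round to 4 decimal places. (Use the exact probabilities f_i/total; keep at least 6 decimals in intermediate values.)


Per-symbol terms -p_i * log2(p_i) with p_i = f_i/65:
  p = 17/65 = 0.261538: log2(p) = -1.934905, -p*log2(p) = 0.506052
  p = 6/65 = 0.092308: log2(p) = -3.437405, -p*log2(p) = 0.317299
  p = 14/65 = 0.215385: log2(p) = -2.215013, -p*log2(p) = 0.477080
  p = 20/65 = 0.307692: log2(p) = -1.700440, -p*log2(p) = 0.523212
  p = 8/65 = 0.123077: log2(p) = -3.022368, -p*log2(p) = 0.371984
H = 0.506052 + 0.317299 + 0.477080 + 0.523212 + 0.371984 = 2.195627

H = 2.1956 bits/symbol


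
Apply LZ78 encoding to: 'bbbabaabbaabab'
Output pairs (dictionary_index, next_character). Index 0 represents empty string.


LZ78 encoding steps:
Dictionary: {0: ''}
Step 1: w='' (idx 0), next='b' -> output (0, 'b'), add 'b' as idx 1
Step 2: w='b' (idx 1), next='b' -> output (1, 'b'), add 'bb' as idx 2
Step 3: w='' (idx 0), next='a' -> output (0, 'a'), add 'a' as idx 3
Step 4: w='b' (idx 1), next='a' -> output (1, 'a'), add 'ba' as idx 4
Step 5: w='a' (idx 3), next='b' -> output (3, 'b'), add 'ab' as idx 5
Step 6: w='ba' (idx 4), next='a' -> output (4, 'a'), add 'baa' as idx 6
Step 7: w='ba' (idx 4), next='b' -> output (4, 'b'), add 'bab' as idx 7


Encoded: [(0, 'b'), (1, 'b'), (0, 'a'), (1, 'a'), (3, 'b'), (4, 'a'), (4, 'b')]


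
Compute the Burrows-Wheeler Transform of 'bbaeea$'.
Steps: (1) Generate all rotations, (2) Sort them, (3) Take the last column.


Rotations (sorted):
  0: $bbaeea -> last char: a
  1: a$bbaee -> last char: e
  2: aeea$bb -> last char: b
  3: baeea$b -> last char: b
  4: bbaeea$ -> last char: $
  5: ea$bbae -> last char: e
  6: eea$bba -> last char: a


BWT = aebb$ea


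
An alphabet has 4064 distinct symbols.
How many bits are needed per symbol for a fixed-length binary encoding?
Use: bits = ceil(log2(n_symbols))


log2(4064) = 11.9887
Bracket: 2^11 = 2048 < 4064 <= 2^12 = 4096
So ceil(log2(4064)) = 12

bits = ceil(log2(4064)) = ceil(11.9887) = 12 bits


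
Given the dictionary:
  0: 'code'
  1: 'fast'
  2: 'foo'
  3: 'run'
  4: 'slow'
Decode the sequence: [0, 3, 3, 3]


Look up each index in the dictionary:
  0 -> 'code'
  3 -> 'run'
  3 -> 'run'
  3 -> 'run'

Decoded: "code run run run"


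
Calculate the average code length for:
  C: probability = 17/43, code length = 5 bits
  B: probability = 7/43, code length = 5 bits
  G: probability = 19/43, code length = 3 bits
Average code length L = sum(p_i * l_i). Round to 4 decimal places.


Weighted contributions p_i * l_i:
  C: (17/43) * 5 = 85/43
  B: (7/43) * 5 = 35/43
  G: (19/43) * 3 = 57/43
Sum = (85 + 35 + 57)/43 = 177/43

L = 177/43 = 4.1163 bits/symbol


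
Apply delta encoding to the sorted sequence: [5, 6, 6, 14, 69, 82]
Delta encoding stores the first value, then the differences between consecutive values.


First value: 5
Deltas:
  6 - 5 = 1
  6 - 6 = 0
  14 - 6 = 8
  69 - 14 = 55
  82 - 69 = 13


Delta encoded: [5, 1, 0, 8, 55, 13]


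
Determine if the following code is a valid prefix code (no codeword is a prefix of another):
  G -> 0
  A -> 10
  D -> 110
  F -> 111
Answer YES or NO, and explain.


Checking each pair (does one codeword prefix another?):
  G='0' vs A='10': no prefix
  G='0' vs D='110': no prefix
  G='0' vs F='111': no prefix
  A='10' vs G='0': no prefix
  A='10' vs D='110': no prefix
  A='10' vs F='111': no prefix
  D='110' vs G='0': no prefix
  D='110' vs A='10': no prefix
  D='110' vs F='111': no prefix
  F='111' vs G='0': no prefix
  F='111' vs A='10': no prefix
  F='111' vs D='110': no prefix
No violation found over all pairs.

YES -- this is a valid prefix code. No codeword is a prefix of any other codeword.


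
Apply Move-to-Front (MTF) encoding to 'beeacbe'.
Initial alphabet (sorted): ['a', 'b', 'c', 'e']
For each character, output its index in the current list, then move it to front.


MTF encoding:
'b': index 1 in ['a', 'b', 'c', 'e'] -> ['b', 'a', 'c', 'e']
'e': index 3 in ['b', 'a', 'c', 'e'] -> ['e', 'b', 'a', 'c']
'e': index 0 in ['e', 'b', 'a', 'c'] -> ['e', 'b', 'a', 'c']
'a': index 2 in ['e', 'b', 'a', 'c'] -> ['a', 'e', 'b', 'c']
'c': index 3 in ['a', 'e', 'b', 'c'] -> ['c', 'a', 'e', 'b']
'b': index 3 in ['c', 'a', 'e', 'b'] -> ['b', 'c', 'a', 'e']
'e': index 3 in ['b', 'c', 'a', 'e'] -> ['e', 'b', 'c', 'a']


Output: [1, 3, 0, 2, 3, 3, 3]


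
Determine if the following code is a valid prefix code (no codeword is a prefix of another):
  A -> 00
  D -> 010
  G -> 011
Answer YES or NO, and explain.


Checking each pair (does one codeword prefix another?):
  A='00' vs D='010': no prefix
  A='00' vs G='011': no prefix
  D='010' vs A='00': no prefix
  D='010' vs G='011': no prefix
  G='011' vs A='00': no prefix
  G='011' vs D='010': no prefix
No violation found over all pairs.

YES -- this is a valid prefix code. No codeword is a prefix of any other codeword.


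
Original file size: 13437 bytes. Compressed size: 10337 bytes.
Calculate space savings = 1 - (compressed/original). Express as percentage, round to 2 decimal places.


ratio = compressed/original = 10337/13437 = 0.769294
savings = 1 - ratio = 1 - 0.769294 = 0.230706
as a percentage: 0.230706 * 100 = 23.07%

Space savings = 1 - 10337/13437 = 23.07%


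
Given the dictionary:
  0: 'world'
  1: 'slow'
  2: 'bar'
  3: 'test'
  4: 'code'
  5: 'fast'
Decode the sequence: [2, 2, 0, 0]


Look up each index in the dictionary:
  2 -> 'bar'
  2 -> 'bar'
  0 -> 'world'
  0 -> 'world'

Decoded: "bar bar world world"


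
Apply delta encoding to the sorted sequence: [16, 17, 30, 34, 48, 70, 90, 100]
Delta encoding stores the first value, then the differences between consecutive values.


First value: 16
Deltas:
  17 - 16 = 1
  30 - 17 = 13
  34 - 30 = 4
  48 - 34 = 14
  70 - 48 = 22
  90 - 70 = 20
  100 - 90 = 10


Delta encoded: [16, 1, 13, 4, 14, 22, 20, 10]


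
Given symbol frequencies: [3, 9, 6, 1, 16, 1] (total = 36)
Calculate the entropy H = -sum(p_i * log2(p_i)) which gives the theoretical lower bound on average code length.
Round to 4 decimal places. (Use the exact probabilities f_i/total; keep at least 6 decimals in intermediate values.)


Per-symbol terms -p_i * log2(p_i) with p_i = f_i/36:
  p = 3/36 = 0.083333: log2(p) = -3.584963, -p*log2(p) = 0.298747
  p = 9/36 = 0.250000: log2(p) = -2.000000, -p*log2(p) = 0.500000
  p = 6/36 = 0.166667: log2(p) = -2.584963, -p*log2(p) = 0.430827
  p = 1/36 = 0.027778: log2(p) = -5.169925, -p*log2(p) = 0.143609
  p = 16/36 = 0.444444: log2(p) = -1.169925, -p*log2(p) = 0.519967
  p = 1/36 = 0.027778: log2(p) = -5.169925, -p*log2(p) = 0.143609
H = 0.298747 + 0.500000 + 0.430827 + 0.143609 + 0.519967 + 0.143609 = 2.036759

H = 2.0368 bits/symbol


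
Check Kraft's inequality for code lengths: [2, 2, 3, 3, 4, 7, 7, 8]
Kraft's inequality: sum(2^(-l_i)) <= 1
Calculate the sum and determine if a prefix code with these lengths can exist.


Sum = 2^(-2) + 2^(-2) + 2^(-3) + 2^(-3) + 2^(-4) + 2^(-7) + 2^(-7) + 2^(-8)
    = 0.25 + 0.25 + 0.125 + 0.125 + 0.0625 + 0.0078125 + 0.0078125 + 0.00390625
    = 213/256 = 0.83203125
Since 0.83203125 <= 1, Kraft's inequality IS satisfied.
A prefix code with these lengths CAN exist.

Kraft sum = 0.83203125. Satisfied.


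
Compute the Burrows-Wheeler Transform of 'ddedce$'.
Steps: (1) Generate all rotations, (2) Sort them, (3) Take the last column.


Rotations (sorted):
  0: $ddedce -> last char: e
  1: ce$dded -> last char: d
  2: dce$dde -> last char: e
  3: ddedce$ -> last char: $
  4: dedce$d -> last char: d
  5: e$ddedc -> last char: c
  6: edce$dd -> last char: d


BWT = ede$dcd


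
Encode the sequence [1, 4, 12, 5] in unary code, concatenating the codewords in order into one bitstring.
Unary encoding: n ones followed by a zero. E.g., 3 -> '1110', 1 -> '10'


Encode each number as n ones followed by a terminating 0:
  1 -> 10 (2 bits)
  4 -> 11110 (5 bits)
  12 -> 1111111111110 (13 bits)
  5 -> 111110 (6 bits)
Total length = 2 + 5 + 13 + 6 = 26 bits.

Unary([1, 4, 12, 5]) = 10111101111111111110111110 (26 bits)


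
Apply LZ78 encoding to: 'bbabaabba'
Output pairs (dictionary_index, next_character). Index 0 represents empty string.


LZ78 encoding steps:
Dictionary: {0: ''}
Step 1: w='' (idx 0), next='b' -> output (0, 'b'), add 'b' as idx 1
Step 2: w='b' (idx 1), next='a' -> output (1, 'a'), add 'ba' as idx 2
Step 3: w='ba' (idx 2), next='a' -> output (2, 'a'), add 'baa' as idx 3
Step 4: w='b' (idx 1), next='b' -> output (1, 'b'), add 'bb' as idx 4
Step 5: w='' (idx 0), next='a' -> output (0, 'a'), add 'a' as idx 5


Encoded: [(0, 'b'), (1, 'a'), (2, 'a'), (1, 'b'), (0, 'a')]


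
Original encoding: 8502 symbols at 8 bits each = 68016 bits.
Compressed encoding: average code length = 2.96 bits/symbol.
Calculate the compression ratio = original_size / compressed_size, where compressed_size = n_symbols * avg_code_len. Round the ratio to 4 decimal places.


original_size = n_symbols * orig_bits = 8502 * 8 = 68016 bits
compressed_size = n_symbols * avg_code_len = 8502 * 2.96 = 25165.92 bits
ratio = original_size / compressed_size = 68016 / 25165.92 = 2.7027

Compression ratio = 2.7027


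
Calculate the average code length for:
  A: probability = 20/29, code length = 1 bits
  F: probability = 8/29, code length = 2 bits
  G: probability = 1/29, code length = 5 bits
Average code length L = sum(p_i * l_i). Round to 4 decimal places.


Weighted contributions p_i * l_i:
  A: (20/29) * 1 = 20/29
  F: (8/29) * 2 = 16/29
  G: (1/29) * 5 = 5/29
Sum = (20 + 16 + 5)/29 = 41/29

L = 41/29 = 1.4138 bits/symbol


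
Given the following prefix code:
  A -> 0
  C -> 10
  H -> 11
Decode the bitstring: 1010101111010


Decoding step by step:
Bits 10 -> C
Bits 10 -> C
Bits 10 -> C
Bits 11 -> H
Bits 11 -> H
Bits 0 -> A
Bits 10 -> C


Decoded message: CCCHHAC


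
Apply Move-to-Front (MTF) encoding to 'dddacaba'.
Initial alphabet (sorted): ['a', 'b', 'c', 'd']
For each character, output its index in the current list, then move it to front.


MTF encoding:
'd': index 3 in ['a', 'b', 'c', 'd'] -> ['d', 'a', 'b', 'c']
'd': index 0 in ['d', 'a', 'b', 'c'] -> ['d', 'a', 'b', 'c']
'd': index 0 in ['d', 'a', 'b', 'c'] -> ['d', 'a', 'b', 'c']
'a': index 1 in ['d', 'a', 'b', 'c'] -> ['a', 'd', 'b', 'c']
'c': index 3 in ['a', 'd', 'b', 'c'] -> ['c', 'a', 'd', 'b']
'a': index 1 in ['c', 'a', 'd', 'b'] -> ['a', 'c', 'd', 'b']
'b': index 3 in ['a', 'c', 'd', 'b'] -> ['b', 'a', 'c', 'd']
'a': index 1 in ['b', 'a', 'c', 'd'] -> ['a', 'b', 'c', 'd']


Output: [3, 0, 0, 1, 3, 1, 3, 1]


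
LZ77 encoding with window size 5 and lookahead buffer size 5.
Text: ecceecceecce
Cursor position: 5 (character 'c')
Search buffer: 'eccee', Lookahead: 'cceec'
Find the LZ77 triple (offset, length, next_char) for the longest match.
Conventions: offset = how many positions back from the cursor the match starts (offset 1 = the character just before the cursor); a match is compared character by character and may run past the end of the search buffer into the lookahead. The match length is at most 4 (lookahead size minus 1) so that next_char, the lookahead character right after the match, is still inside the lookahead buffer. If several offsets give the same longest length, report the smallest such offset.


Try each offset into the search buffer:
  offset=1 (pos 4, char 'e'): match length 0
  offset=2 (pos 3, char 'e'): match length 0
  offset=3 (pos 2, char 'c'): match length 1
  offset=4 (pos 1, char 'c'): match length 4
  offset=5 (pos 0, char 'e'): match length 0
Longest match has length 4 at offset 4.
next_char = character at position 5 + 4 = 9 -> 'c'

Best match: offset=4, length=4 (matching 'ccee' starting at position 1)
LZ77 triple: (4, 4, 'c')


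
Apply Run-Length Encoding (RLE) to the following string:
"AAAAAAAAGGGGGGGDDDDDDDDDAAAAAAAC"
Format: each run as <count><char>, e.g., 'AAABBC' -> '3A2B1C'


Scanning runs left to right:
  i=0: run of 'A' x 8 -> '8A'
  i=8: run of 'G' x 7 -> '7G'
  i=15: run of 'D' x 9 -> '9D'
  i=24: run of 'A' x 7 -> '7A'
  i=31: run of 'C' x 1 -> '1C'

RLE = 8A7G9D7A1C


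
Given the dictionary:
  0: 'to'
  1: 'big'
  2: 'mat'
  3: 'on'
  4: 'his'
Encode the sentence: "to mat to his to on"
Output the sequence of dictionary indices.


Look up each word in the dictionary:
  'to' -> 0
  'mat' -> 2
  'to' -> 0
  'his' -> 4
  'to' -> 0
  'on' -> 3

Encoded: [0, 2, 0, 4, 0, 3]


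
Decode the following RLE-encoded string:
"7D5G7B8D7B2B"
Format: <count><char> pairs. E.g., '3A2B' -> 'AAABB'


Expanding each <count><char> pair:
  7D -> 'DDDDDDD'
  5G -> 'GGGGG'
  7B -> 'BBBBBBB'
  8D -> 'DDDDDDDD'
  7B -> 'BBBBBBB'
  2B -> 'BB'

Decoded = DDDDDDDGGGGGBBBBBBBDDDDDDDDBBBBBBBBB


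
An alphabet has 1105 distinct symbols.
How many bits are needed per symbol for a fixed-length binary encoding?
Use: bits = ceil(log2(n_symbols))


log2(1105) = 10.1098
Bracket: 2^10 = 1024 < 1105 <= 2^11 = 2048
So ceil(log2(1105)) = 11

bits = ceil(log2(1105)) = ceil(10.1098) = 11 bits


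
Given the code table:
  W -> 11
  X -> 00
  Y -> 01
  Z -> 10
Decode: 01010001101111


Decoding:
01 -> Y
01 -> Y
00 -> X
01 -> Y
10 -> Z
11 -> W
11 -> W


Result: YYXYZWW


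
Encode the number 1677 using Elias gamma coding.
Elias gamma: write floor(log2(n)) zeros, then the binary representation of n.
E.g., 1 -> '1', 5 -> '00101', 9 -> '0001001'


num_bits = floor(log2(1677)) + 1 = 11
leading_zeros = num_bits - 1 = 10
binary(1677) = 11010001101

Elias gamma(1677) = '0000000000' + '11010001101' = 000000000011010001101 (21 bits)


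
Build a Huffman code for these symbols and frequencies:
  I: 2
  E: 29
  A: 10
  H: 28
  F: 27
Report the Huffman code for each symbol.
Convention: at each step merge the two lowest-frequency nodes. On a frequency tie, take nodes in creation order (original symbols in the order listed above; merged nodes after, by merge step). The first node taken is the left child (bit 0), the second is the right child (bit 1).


Huffman tree construction:
Step 1: Merge I(2) + A(10) = 12
Step 2: Merge (I+A)(12) + F(27) = 39
Step 3: Merge H(28) + E(29) = 57
Step 4: Merge ((I+A)+F)(39) + (H+E)(57) = 96
Read each symbol's code off the tree from the root (left child = 0, right child = 1).

Codes:
  I: 000 (length 3)
  E: 11 (length 2)
  A: 001 (length 3)
  H: 10 (length 2)
  F: 01 (length 2)
Average code length: 204/96 = 2.1250 bits/symbol


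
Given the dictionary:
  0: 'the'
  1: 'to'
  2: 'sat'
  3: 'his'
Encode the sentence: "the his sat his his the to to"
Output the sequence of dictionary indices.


Look up each word in the dictionary:
  'the' -> 0
  'his' -> 3
  'sat' -> 2
  'his' -> 3
  'his' -> 3
  'the' -> 0
  'to' -> 1
  'to' -> 1

Encoded: [0, 3, 2, 3, 3, 0, 1, 1]


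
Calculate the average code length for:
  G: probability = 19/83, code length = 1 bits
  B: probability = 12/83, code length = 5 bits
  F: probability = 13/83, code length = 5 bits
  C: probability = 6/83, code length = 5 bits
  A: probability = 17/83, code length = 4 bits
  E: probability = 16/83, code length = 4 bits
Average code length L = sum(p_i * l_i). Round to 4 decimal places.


Weighted contributions p_i * l_i:
  G: (19/83) * 1 = 19/83
  B: (12/83) * 5 = 60/83
  F: (13/83) * 5 = 65/83
  C: (6/83) * 5 = 30/83
  A: (17/83) * 4 = 68/83
  E: (16/83) * 4 = 64/83
Sum = (19 + 60 + 65 + 30 + 68 + 64)/83 = 306/83

L = 306/83 = 3.6867 bits/symbol


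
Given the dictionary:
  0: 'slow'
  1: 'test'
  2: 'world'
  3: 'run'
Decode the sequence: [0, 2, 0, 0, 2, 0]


Look up each index in the dictionary:
  0 -> 'slow'
  2 -> 'world'
  0 -> 'slow'
  0 -> 'slow'
  2 -> 'world'
  0 -> 'slow'

Decoded: "slow world slow slow world slow"


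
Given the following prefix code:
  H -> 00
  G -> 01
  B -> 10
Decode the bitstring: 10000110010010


Decoding step by step:
Bits 10 -> B
Bits 00 -> H
Bits 01 -> G
Bits 10 -> B
Bits 01 -> G
Bits 00 -> H
Bits 10 -> B


Decoded message: BHGBGHB


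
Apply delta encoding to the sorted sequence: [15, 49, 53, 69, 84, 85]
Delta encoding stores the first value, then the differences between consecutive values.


First value: 15
Deltas:
  49 - 15 = 34
  53 - 49 = 4
  69 - 53 = 16
  84 - 69 = 15
  85 - 84 = 1


Delta encoded: [15, 34, 4, 16, 15, 1]


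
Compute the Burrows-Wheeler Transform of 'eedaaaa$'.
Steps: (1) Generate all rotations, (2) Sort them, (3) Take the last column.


Rotations (sorted):
  0: $eedaaaa -> last char: a
  1: a$eedaaa -> last char: a
  2: aa$eedaa -> last char: a
  3: aaa$eeda -> last char: a
  4: aaaa$eed -> last char: d
  5: daaaa$ee -> last char: e
  6: edaaaa$e -> last char: e
  7: eedaaaa$ -> last char: $


BWT = aaaadee$


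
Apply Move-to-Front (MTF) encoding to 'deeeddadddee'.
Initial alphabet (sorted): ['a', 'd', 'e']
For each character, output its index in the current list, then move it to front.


MTF encoding:
'd': index 1 in ['a', 'd', 'e'] -> ['d', 'a', 'e']
'e': index 2 in ['d', 'a', 'e'] -> ['e', 'd', 'a']
'e': index 0 in ['e', 'd', 'a'] -> ['e', 'd', 'a']
'e': index 0 in ['e', 'd', 'a'] -> ['e', 'd', 'a']
'd': index 1 in ['e', 'd', 'a'] -> ['d', 'e', 'a']
'd': index 0 in ['d', 'e', 'a'] -> ['d', 'e', 'a']
'a': index 2 in ['d', 'e', 'a'] -> ['a', 'd', 'e']
'd': index 1 in ['a', 'd', 'e'] -> ['d', 'a', 'e']
'd': index 0 in ['d', 'a', 'e'] -> ['d', 'a', 'e']
'd': index 0 in ['d', 'a', 'e'] -> ['d', 'a', 'e']
'e': index 2 in ['d', 'a', 'e'] -> ['e', 'd', 'a']
'e': index 0 in ['e', 'd', 'a'] -> ['e', 'd', 'a']


Output: [1, 2, 0, 0, 1, 0, 2, 1, 0, 0, 2, 0]


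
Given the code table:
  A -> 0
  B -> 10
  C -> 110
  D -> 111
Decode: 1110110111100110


Decoding:
111 -> D
0 -> A
110 -> C
111 -> D
10 -> B
0 -> A
110 -> C


Result: DACDBAC


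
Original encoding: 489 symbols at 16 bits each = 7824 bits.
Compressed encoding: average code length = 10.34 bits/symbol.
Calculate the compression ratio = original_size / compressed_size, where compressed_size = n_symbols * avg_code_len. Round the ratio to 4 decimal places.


original_size = n_symbols * orig_bits = 489 * 16 = 7824 bits
compressed_size = n_symbols * avg_code_len = 489 * 10.34 = 5056.26 bits
ratio = original_size / compressed_size = 7824 / 5056.26 = 1.5474

Compression ratio = 1.5474


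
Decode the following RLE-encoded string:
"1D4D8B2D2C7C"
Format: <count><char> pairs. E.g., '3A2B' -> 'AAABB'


Expanding each <count><char> pair:
  1D -> 'D'
  4D -> 'DDDD'
  8B -> 'BBBBBBBB'
  2D -> 'DD'
  2C -> 'CC'
  7C -> 'CCCCCCC'

Decoded = DDDDDBBBBBBBBDDCCCCCCCCC


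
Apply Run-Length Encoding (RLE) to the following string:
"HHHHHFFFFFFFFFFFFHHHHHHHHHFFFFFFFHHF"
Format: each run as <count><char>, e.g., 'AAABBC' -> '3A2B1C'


Scanning runs left to right:
  i=0: run of 'H' x 5 -> '5H'
  i=5: run of 'F' x 12 -> '12F'
  i=17: run of 'H' x 9 -> '9H'
  i=26: run of 'F' x 7 -> '7F'
  i=33: run of 'H' x 2 -> '2H'
  i=35: run of 'F' x 1 -> '1F'

RLE = 5H12F9H7F2H1F


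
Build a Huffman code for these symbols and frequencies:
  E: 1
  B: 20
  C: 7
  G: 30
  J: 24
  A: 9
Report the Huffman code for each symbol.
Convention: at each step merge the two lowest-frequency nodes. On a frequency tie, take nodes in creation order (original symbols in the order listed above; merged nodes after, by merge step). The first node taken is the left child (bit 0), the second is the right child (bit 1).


Huffman tree construction:
Step 1: Merge E(1) + C(7) = 8
Step 2: Merge (E+C)(8) + A(9) = 17
Step 3: Merge ((E+C)+A)(17) + B(20) = 37
Step 4: Merge J(24) + G(30) = 54
Step 5: Merge (((E+C)+A)+B)(37) + (J+G)(54) = 91
Read each symbol's code off the tree from the root (left child = 0, right child = 1).

Codes:
  E: 0000 (length 4)
  B: 01 (length 2)
  C: 0001 (length 4)
  G: 11 (length 2)
  J: 10 (length 2)
  A: 001 (length 3)
Average code length: 207/91 = 2.2747 bits/symbol


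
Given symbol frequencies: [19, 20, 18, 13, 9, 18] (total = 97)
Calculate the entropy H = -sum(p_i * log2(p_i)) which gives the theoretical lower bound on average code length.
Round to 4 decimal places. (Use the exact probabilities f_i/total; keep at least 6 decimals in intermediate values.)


Per-symbol terms -p_i * log2(p_i) with p_i = f_i/97:
  p = 19/97 = 0.195876: log2(p) = -2.351985, -p*log2(p) = 0.460698
  p = 20/97 = 0.206186: log2(p) = -2.277985, -p*log2(p) = 0.469688
  p = 18/97 = 0.185567: log2(p) = -2.429988, -p*log2(p) = 0.450926
  p = 13/97 = 0.134021: log2(p) = -2.899473, -p*log2(p) = 0.388589
  p = 9/97 = 0.092784: log2(p) = -3.429988, -p*log2(p) = 0.318246
  p = 18/97 = 0.185567: log2(p) = -2.429988, -p*log2(p) = 0.450926
H = 0.460698 + 0.469688 + 0.450926 + 0.388589 + 0.318246 + 0.450926 = 2.539073

H = 2.5391 bits/symbol


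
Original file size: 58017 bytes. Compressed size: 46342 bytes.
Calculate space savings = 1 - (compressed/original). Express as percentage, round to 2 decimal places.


ratio = compressed/original = 46342/58017 = 0.798766
savings = 1 - ratio = 1 - 0.798766 = 0.201234
as a percentage: 0.201234 * 100 = 20.12%

Space savings = 1 - 46342/58017 = 20.12%


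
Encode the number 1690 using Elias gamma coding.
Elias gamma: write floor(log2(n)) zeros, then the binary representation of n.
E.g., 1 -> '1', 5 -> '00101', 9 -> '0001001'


num_bits = floor(log2(1690)) + 1 = 11
leading_zeros = num_bits - 1 = 10
binary(1690) = 11010011010

Elias gamma(1690) = '0000000000' + '11010011010' = 000000000011010011010 (21 bits)


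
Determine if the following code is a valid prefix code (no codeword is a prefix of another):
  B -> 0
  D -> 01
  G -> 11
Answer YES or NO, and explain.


Checking each pair (does one codeword prefix another?):
  B='0' vs D='01': prefix -- VIOLATION

NO -- this is NOT a valid prefix code. B (0) is a prefix of D (01).


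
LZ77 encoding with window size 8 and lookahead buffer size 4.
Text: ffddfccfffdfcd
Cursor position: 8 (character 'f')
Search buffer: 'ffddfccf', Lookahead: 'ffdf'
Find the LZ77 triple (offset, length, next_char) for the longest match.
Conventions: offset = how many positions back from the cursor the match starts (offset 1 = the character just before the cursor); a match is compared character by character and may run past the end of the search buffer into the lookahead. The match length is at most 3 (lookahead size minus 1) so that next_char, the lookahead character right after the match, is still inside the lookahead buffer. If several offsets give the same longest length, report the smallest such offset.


Try each offset into the search buffer:
  offset=1 (pos 7, char 'f'): match length 2
  offset=2 (pos 6, char 'c'): match length 0
  offset=3 (pos 5, char 'c'): match length 0
  offset=4 (pos 4, char 'f'): match length 1
  offset=5 (pos 3, char 'd'): match length 0
  offset=6 (pos 2, char 'd'): match length 0
  offset=7 (pos 1, char 'f'): match length 1
  offset=8 (pos 0, char 'f'): match length 3
Longest match has length 3 at offset 8.
next_char = character at position 8 + 3 = 11 -> 'f'

Best match: offset=8, length=3 (matching 'ffd' starting at position 0)
LZ77 triple: (8, 3, 'f')


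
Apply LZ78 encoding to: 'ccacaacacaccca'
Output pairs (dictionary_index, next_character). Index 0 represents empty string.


LZ78 encoding steps:
Dictionary: {0: ''}
Step 1: w='' (idx 0), next='c' -> output (0, 'c'), add 'c' as idx 1
Step 2: w='c' (idx 1), next='a' -> output (1, 'a'), add 'ca' as idx 2
Step 3: w='ca' (idx 2), next='a' -> output (2, 'a'), add 'caa' as idx 3
Step 4: w='ca' (idx 2), next='c' -> output (2, 'c'), add 'cac' as idx 4
Step 5: w='' (idx 0), next='a' -> output (0, 'a'), add 'a' as idx 5
Step 6: w='c' (idx 1), next='c' -> output (1, 'c'), add 'cc' as idx 6
Step 7: w='ca' (idx 2), end of input -> output (2, '')


Encoded: [(0, 'c'), (1, 'a'), (2, 'a'), (2, 'c'), (0, 'a'), (1, 'c'), (2, '')]


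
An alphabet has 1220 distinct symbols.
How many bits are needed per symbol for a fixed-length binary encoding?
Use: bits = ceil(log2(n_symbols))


log2(1220) = 10.2527
Bracket: 2^10 = 1024 < 1220 <= 2^11 = 2048
So ceil(log2(1220)) = 11

bits = ceil(log2(1220)) = ceil(10.2527) = 11 bits


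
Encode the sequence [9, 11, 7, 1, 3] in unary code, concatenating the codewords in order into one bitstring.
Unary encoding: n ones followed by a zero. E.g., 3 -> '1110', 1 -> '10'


Encode each number as n ones followed by a terminating 0:
  9 -> 1111111110 (10 bits)
  11 -> 111111111110 (12 bits)
  7 -> 11111110 (8 bits)
  1 -> 10 (2 bits)
  3 -> 1110 (4 bits)
Total length = 10 + 12 + 8 + 2 + 4 = 36 bits.

Unary([9, 11, 7, 1, 3]) = 111111111011111111111011111110101110 (36 bits)


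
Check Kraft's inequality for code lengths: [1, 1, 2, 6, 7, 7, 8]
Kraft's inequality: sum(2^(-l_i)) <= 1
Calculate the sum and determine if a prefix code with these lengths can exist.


Sum = 2^(-1) + 2^(-1) + 2^(-2) + 2^(-6) + 2^(-7) + 2^(-7) + 2^(-8)
    = 0.5 + 0.5 + 0.25 + 0.015625 + 0.0078125 + 0.0078125 + 0.00390625
    = 329/256 = 1.28515625
Since 1.28515625 > 1, Kraft's inequality is NOT satisfied.
A prefix code with these lengths CANNOT exist.

Kraft sum = 1.28515625. Not satisfied.


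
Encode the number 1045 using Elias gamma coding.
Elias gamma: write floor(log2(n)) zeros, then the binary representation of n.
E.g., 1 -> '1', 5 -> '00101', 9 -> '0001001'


num_bits = floor(log2(1045)) + 1 = 11
leading_zeros = num_bits - 1 = 10
binary(1045) = 10000010101

Elias gamma(1045) = '0000000000' + '10000010101' = 000000000010000010101 (21 bits)


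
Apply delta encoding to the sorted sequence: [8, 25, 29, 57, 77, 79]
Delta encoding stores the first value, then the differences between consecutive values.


First value: 8
Deltas:
  25 - 8 = 17
  29 - 25 = 4
  57 - 29 = 28
  77 - 57 = 20
  79 - 77 = 2


Delta encoded: [8, 17, 4, 28, 20, 2]


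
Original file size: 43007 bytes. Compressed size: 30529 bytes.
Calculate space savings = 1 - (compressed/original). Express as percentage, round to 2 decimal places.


ratio = compressed/original = 30529/43007 = 0.709861
savings = 1 - ratio = 1 - 0.709861 = 0.290139
as a percentage: 0.290139 * 100 = 29.01%

Space savings = 1 - 30529/43007 = 29.01%


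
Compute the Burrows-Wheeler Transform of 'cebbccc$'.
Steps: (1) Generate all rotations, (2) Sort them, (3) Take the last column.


Rotations (sorted):
  0: $cebbccc -> last char: c
  1: bbccc$ce -> last char: e
  2: bccc$ceb -> last char: b
  3: c$cebbcc -> last char: c
  4: cc$cebbc -> last char: c
  5: ccc$cebb -> last char: b
  6: cebbccc$ -> last char: $
  7: ebbccc$c -> last char: c


BWT = cebccb$c


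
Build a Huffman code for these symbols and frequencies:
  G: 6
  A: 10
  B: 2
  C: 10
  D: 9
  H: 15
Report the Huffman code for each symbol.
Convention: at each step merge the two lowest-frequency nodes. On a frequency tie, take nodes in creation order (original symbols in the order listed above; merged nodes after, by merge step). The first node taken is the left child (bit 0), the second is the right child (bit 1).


Huffman tree construction:
Step 1: Merge B(2) + G(6) = 8
Step 2: Merge (B+G)(8) + D(9) = 17
Step 3: Merge A(10) + C(10) = 20
Step 4: Merge H(15) + ((B+G)+D)(17) = 32
Step 5: Merge (A+C)(20) + (H+((B+G)+D))(32) = 52
Read each symbol's code off the tree from the root (left child = 0, right child = 1).

Codes:
  G: 1101 (length 4)
  A: 00 (length 2)
  B: 1100 (length 4)
  C: 01 (length 2)
  D: 111 (length 3)
  H: 10 (length 2)
Average code length: 129/52 = 2.4808 bits/symbol
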